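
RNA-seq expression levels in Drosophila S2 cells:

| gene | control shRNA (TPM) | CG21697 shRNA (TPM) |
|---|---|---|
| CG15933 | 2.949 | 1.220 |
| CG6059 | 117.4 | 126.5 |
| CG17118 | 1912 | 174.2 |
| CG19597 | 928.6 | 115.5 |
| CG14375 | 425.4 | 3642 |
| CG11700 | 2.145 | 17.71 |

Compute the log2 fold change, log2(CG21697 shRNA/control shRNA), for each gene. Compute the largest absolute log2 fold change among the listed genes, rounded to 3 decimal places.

log2(1.220/2.949) = -1.273  (CG15933)
log2(126.5/117.4) = 0.108  (CG6059)
log2(174.2/1912) = -3.456  (CG17118)
log2(115.5/928.6) = -3.007  (CG19597)
log2(3642/425.4) = 3.098  (CG14375)
log2(17.71/2.145) = 3.046  (CG11700)
The largest magnitude belongs to CG17118.

3.456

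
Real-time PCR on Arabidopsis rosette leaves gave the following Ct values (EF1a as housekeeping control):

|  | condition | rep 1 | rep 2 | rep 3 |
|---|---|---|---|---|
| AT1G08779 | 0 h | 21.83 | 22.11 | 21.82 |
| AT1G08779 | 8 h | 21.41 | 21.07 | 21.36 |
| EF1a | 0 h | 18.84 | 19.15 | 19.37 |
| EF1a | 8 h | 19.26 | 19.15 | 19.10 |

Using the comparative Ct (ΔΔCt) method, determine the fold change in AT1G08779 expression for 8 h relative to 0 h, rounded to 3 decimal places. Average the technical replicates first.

1.613

Mean Ct: AT1G08779 0 h 21.920; AT1G08779 8 h 21.280; EF1a 0 h 19.120; EF1a 8 h 19.170
ΔCt(0 h) = 21.920 − 19.120 = 2.800
ΔCt(8 h) = 21.280 − 19.170 = 2.110
ΔΔCt = 2.110 − 2.800 = -0.690
Fold change = 2^(−(-0.690)) = 2^0.690 = 1.6133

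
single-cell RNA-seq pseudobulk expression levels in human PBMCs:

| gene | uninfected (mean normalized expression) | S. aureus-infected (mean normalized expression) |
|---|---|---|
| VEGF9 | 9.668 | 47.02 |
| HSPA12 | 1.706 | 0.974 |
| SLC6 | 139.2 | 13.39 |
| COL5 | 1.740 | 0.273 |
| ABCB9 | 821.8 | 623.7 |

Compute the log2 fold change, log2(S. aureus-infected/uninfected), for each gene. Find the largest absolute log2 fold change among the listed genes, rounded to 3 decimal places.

log2(47.02/9.668) = 2.282  (VEGF9)
log2(0.974/1.706) = -0.809  (HSPA12)
log2(13.39/139.2) = -3.378  (SLC6)
log2(0.273/1.740) = -2.672  (COL5)
log2(623.7/821.8) = -0.398  (ABCB9)
The largest magnitude belongs to SLC6.

3.378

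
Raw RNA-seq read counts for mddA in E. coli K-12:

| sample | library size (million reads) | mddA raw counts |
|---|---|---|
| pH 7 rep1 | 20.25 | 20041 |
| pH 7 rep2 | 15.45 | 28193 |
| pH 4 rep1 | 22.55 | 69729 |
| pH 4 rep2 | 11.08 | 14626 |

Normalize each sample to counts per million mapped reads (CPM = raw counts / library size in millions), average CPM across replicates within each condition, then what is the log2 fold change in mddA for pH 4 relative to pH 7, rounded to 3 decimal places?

CPM(pH 7 rep1) = 20041 / 20.25 = 989.6790
CPM(pH 7 rep2) = 28193 / 15.45 = 1824.7896
CPM(pH 4 rep1) = 69729 / 22.55 = 3092.1951
CPM(pH 4 rep2) = 14626 / 11.08 = 1320.0361
mean CPM(pH 7) = 1407.2343; mean CPM(pH 4) = 2206.1156
Fold change = 2206.1156 / 1407.2343 = 1.56770
log2(1.56770) = 0.6486

0.649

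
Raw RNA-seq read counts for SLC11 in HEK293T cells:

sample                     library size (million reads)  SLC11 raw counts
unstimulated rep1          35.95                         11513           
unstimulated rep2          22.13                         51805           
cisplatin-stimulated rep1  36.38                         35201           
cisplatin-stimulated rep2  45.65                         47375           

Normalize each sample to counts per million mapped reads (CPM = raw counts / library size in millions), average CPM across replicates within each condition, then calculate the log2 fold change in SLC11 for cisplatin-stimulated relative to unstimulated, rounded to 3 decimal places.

CPM(unstimulated rep1) = 11513 / 35.95 = 320.2503
CPM(unstimulated rep2) = 51805 / 22.13 = 2340.9399
CPM(cisplatin-stimulated rep1) = 35201 / 36.38 = 967.5921
CPM(cisplatin-stimulated rep2) = 47375 / 45.65 = 1037.7875
mean CPM(unstimulated) = 1330.5951; mean CPM(cisplatin-stimulated) = 1002.6898
Fold change = 1002.6898 / 1330.5951 = 0.75356
log2(0.75356) = -0.4082

-0.408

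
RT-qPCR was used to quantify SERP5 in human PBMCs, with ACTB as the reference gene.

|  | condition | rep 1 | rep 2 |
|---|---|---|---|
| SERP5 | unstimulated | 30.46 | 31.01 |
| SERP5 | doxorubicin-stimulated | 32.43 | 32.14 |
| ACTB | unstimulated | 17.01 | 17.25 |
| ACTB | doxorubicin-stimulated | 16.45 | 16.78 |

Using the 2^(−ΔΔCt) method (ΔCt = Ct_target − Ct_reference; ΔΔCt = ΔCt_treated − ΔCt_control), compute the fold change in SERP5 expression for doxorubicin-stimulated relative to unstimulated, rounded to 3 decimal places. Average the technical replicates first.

0.239

Mean Ct: SERP5 unstimulated 30.735; SERP5 doxorubicin-stimulated 32.285; ACTB unstimulated 17.130; ACTB doxorubicin-stimulated 16.615
ΔCt(unstimulated) = 30.735 − 17.130 = 13.605
ΔCt(doxorubicin-stimulated) = 32.285 − 16.615 = 15.670
ΔΔCt = 15.670 − 13.605 = 2.065
Fold change = 2^(−2.065) = 0.2390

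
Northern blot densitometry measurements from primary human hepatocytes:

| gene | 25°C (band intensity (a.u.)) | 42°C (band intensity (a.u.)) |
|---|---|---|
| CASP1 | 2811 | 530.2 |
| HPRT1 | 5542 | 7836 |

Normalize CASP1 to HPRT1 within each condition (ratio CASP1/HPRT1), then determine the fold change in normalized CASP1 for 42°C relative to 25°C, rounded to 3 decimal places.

0.133

CASP1/HPRT1 (25°C) = 2811 / 5542 = 0.50722
CASP1/HPRT1 (42°C) = 530.2 / 7836 = 0.067662
Fold change = 0.067662 / 0.50722 = 0.1334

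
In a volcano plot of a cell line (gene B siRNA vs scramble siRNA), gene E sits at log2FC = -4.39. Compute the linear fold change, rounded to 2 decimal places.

0.05

Fold change = 2^(-4.39) = 0.048
That is, gene E drops to 4.8% of the scramble siRNA level.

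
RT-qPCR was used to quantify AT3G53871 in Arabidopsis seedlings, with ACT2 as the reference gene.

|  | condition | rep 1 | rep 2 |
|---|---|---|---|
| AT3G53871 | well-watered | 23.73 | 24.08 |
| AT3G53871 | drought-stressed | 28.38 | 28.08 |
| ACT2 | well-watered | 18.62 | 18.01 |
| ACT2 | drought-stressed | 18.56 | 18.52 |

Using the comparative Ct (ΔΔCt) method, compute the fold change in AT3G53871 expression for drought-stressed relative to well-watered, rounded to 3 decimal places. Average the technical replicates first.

0.058

Mean Ct: AT3G53871 well-watered 23.905; AT3G53871 drought-stressed 28.230; ACT2 well-watered 18.315; ACT2 drought-stressed 18.540
ΔCt(well-watered) = 23.905 − 18.315 = 5.590
ΔCt(drought-stressed) = 28.230 − 18.540 = 9.690
ΔΔCt = 9.690 − 5.590 = 4.100
Fold change = 2^(−4.100) = 0.0583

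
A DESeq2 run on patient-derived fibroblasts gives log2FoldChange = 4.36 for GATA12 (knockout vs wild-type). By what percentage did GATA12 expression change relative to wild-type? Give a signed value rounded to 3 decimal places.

Fold change = 2^(4.36) = 20.5348
Percent change = (FC − 1) × 100% = (20.5348 − 1) × 100 = 1953.481%

1953.481%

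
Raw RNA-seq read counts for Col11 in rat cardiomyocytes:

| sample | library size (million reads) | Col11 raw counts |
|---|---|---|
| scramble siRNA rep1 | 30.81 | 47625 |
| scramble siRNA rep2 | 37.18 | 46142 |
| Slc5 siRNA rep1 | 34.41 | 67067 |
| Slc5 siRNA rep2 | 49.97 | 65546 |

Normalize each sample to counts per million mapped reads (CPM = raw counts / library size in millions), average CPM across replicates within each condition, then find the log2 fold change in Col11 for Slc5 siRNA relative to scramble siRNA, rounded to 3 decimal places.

CPM(scramble siRNA rep1) = 47625 / 30.81 = 1545.7644
CPM(scramble siRNA rep2) = 46142 / 37.18 = 1241.0436
CPM(Slc5 siRNA rep1) = 67067 / 34.41 = 1949.0555
CPM(Slc5 siRNA rep2) = 65546 / 49.97 = 1311.7070
mean CPM(scramble siRNA) = 1393.4040; mean CPM(Slc5 siRNA) = 1630.3813
Fold change = 1630.3813 / 1393.4040 = 1.17007
log2(1.17007) = 0.2266

0.227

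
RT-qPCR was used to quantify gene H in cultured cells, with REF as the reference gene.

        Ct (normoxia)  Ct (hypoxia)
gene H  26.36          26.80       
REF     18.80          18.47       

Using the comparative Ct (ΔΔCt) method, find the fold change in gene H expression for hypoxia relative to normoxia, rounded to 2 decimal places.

0.59

ΔCt(normoxia) = 26.360 − 18.800 = 7.560
ΔCt(hypoxia) = 26.800 − 18.470 = 8.330
ΔΔCt = 8.330 − 7.560 = 0.770
Fold change = 2^(−0.770) = 0.586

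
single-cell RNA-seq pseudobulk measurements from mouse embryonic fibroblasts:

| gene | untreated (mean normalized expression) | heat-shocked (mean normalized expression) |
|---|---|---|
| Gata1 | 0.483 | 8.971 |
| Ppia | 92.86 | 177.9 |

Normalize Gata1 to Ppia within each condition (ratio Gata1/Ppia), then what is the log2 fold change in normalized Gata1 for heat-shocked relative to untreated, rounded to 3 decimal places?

Gata1/Ppia (untreated) = 0.483 / 92.86 = 0.0052014
Gata1/Ppia (heat-shocked) = 8.971 / 177.9 = 0.050427
Fold change = 0.050427 / 0.0052014 = 9.6950
log2(9.6950) = 3.2772

3.277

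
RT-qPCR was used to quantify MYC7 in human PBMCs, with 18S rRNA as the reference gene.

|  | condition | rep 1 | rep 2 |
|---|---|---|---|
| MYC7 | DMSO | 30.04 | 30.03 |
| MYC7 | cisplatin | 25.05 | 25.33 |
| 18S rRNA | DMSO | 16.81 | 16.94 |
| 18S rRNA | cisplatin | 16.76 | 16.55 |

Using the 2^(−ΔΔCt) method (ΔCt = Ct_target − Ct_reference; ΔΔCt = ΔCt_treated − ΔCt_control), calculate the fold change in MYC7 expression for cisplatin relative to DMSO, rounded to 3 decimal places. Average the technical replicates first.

24.675

Mean Ct: MYC7 DMSO 30.035; MYC7 cisplatin 25.190; 18S rRNA DMSO 16.875; 18S rRNA cisplatin 16.655
ΔCt(DMSO) = 30.035 − 16.875 = 13.160
ΔCt(cisplatin) = 25.190 − 16.655 = 8.535
ΔΔCt = 8.535 − 13.160 = -4.625
Fold change = 2^(−(-4.625)) = 2^4.625 = 24.6754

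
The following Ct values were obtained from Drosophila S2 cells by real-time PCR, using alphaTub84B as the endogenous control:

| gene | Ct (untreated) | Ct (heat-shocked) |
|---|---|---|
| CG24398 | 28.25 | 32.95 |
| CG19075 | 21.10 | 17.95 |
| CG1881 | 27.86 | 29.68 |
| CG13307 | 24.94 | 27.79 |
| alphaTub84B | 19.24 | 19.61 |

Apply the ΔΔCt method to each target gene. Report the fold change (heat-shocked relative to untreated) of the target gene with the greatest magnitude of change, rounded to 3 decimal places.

0.050

CG24398: ΔΔCt = (32.95−19.61) − (28.25−19.24) = 13.34 − 9.01 = 4.33; fold change = 2^-4.33 = 0.050
CG19075: ΔΔCt = (17.95−19.61) − (21.10−19.24) = -1.66 − 1.86 = -3.52; fold change = 2^3.52 = 11.472
CG1881: ΔΔCt = (29.68−19.61) − (27.86−19.24) = 10.07 − 8.62 = 1.45; fold change = 2^-1.45 = 0.366
CG13307: ΔΔCt = (27.79−19.61) − (24.94−19.24) = 8.18 − 5.70 = 2.48; fold change = 2^-2.48 = 0.179
CG24398 has the largest |ΔΔCt| = 4.33.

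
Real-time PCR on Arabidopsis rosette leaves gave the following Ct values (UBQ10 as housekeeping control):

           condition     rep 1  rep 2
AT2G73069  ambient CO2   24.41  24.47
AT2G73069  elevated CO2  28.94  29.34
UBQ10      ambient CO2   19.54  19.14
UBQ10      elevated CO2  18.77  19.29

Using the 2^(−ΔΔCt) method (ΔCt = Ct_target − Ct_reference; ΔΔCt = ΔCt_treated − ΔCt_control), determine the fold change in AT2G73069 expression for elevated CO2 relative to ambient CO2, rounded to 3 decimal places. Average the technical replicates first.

Mean Ct: AT2G73069 ambient CO2 24.440; AT2G73069 elevated CO2 29.140; UBQ10 ambient CO2 19.340; UBQ10 elevated CO2 19.030
ΔCt(ambient CO2) = 24.440 − 19.340 = 5.100
ΔCt(elevated CO2) = 29.140 − 19.030 = 10.110
ΔΔCt = 10.110 − 5.100 = 5.010
Fold change = 2^(−5.010) = 0.0310

0.031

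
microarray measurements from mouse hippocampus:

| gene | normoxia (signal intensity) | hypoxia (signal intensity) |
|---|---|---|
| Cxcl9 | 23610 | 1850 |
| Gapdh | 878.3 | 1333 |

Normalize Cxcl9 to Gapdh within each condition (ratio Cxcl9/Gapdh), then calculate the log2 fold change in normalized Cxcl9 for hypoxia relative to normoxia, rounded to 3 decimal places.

-4.276

Cxcl9/Gapdh (normoxia) = 23610 / 878.3 = 26.881
Cxcl9/Gapdh (hypoxia) = 1850 / 1333 = 1.3878
Fold change = 1.3878 / 26.881 = 0.0516
log2(0.0516) = -4.2757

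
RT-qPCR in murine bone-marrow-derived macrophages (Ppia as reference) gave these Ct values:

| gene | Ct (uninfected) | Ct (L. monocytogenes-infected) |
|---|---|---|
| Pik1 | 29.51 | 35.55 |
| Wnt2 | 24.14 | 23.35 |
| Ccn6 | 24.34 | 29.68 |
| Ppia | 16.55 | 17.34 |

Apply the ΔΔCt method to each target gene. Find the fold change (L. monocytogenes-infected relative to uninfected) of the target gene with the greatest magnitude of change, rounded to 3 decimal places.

0.026

Pik1: ΔΔCt = (35.55−17.34) − (29.51−16.55) = 18.21 − 12.96 = 5.25; fold change = 2^-5.25 = 0.026
Wnt2: ΔΔCt = (23.35−17.34) − (24.14−16.55) = 6.01 − 7.59 = -1.58; fold change = 2^1.58 = 2.990
Ccn6: ΔΔCt = (29.68−17.34) − (24.34−16.55) = 12.34 − 7.79 = 4.55; fold change = 2^-4.55 = 0.043
Pik1 has the largest |ΔΔCt| = 5.25.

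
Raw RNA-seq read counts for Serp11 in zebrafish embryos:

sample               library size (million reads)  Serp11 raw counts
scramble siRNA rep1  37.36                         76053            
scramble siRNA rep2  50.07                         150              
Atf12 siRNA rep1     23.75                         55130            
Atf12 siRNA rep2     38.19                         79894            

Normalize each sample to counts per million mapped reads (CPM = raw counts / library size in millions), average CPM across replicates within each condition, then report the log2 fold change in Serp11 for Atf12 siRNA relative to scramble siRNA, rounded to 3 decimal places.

CPM(scramble siRNA rep1) = 76053 / 37.36 = 2035.6799
CPM(scramble siRNA rep2) = 150 / 50.07 = 2.9958
CPM(Atf12 siRNA rep1) = 55130 / 23.75 = 2321.2632
CPM(Atf12 siRNA rep2) = 79894 / 38.19 = 2092.0136
mean CPM(scramble siRNA) = 1019.3378; mean CPM(Atf12 siRNA) = 2206.6384
Fold change = 2206.6384 / 1019.3378 = 2.16478
log2(2.16478) = 1.1142

1.114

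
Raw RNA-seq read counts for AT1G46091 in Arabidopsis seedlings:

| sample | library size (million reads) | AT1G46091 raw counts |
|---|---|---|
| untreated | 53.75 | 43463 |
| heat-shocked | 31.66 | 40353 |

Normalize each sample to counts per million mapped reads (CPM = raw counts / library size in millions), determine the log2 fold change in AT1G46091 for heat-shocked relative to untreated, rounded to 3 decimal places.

CPM(untreated) = 43463 / 53.75 = 808.6140
CPM(heat-shocked) = 40353 / 31.66 = 1274.5736
Fold change = 1274.5736 / 808.6140 = 1.57624
log2(1.57624) = 0.6565

0.656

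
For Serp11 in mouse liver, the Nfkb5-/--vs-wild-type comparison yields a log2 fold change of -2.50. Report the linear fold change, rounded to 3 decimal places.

0.177

Fold change = 2^(-2.50) = 0.1768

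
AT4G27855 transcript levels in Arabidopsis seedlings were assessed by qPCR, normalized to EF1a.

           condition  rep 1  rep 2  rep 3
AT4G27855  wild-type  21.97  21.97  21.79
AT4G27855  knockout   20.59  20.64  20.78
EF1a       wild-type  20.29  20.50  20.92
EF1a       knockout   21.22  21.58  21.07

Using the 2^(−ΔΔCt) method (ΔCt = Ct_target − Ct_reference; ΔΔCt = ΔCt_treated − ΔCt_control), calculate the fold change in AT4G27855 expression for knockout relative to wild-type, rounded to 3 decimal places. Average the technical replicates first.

Mean Ct: AT4G27855 wild-type 21.910; AT4G27855 knockout 20.670; EF1a wild-type 20.570; EF1a knockout 21.290
ΔCt(wild-type) = 21.910 − 20.570 = 1.340
ΔCt(knockout) = 20.670 − 21.290 = -0.620
ΔΔCt = -0.620 − 1.340 = -1.960
Fold change = 2^(−(-1.960)) = 2^1.960 = 3.8906

3.891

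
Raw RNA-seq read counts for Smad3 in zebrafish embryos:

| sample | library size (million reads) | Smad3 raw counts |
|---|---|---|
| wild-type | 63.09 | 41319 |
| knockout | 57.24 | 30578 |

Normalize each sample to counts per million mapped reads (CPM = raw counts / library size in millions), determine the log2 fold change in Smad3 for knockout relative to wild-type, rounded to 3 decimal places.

-0.294

CPM(wild-type) = 41319 / 63.09 = 654.9215
CPM(knockout) = 30578 / 57.24 = 534.2068
Fold change = 534.2068 / 654.9215 = 0.81568
log2(0.81568) = -0.2939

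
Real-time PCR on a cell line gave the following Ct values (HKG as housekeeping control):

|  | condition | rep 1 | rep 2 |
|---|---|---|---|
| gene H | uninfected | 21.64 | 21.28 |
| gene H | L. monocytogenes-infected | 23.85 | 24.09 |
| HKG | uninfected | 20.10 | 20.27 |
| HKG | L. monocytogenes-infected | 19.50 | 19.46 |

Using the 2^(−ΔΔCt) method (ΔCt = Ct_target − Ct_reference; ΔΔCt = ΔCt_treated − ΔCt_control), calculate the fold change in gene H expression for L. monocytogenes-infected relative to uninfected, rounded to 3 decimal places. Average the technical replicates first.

Mean Ct: gene H uninfected 21.460; gene H L. monocytogenes-infected 23.970; HKG uninfected 20.185; HKG L. monocytogenes-infected 19.480
ΔCt(uninfected) = 21.460 − 20.185 = 1.275
ΔCt(L. monocytogenes-infected) = 23.970 − 19.480 = 4.490
ΔΔCt = 4.490 − 1.275 = 3.215
Fold change = 2^(−3.215) = 0.1077

0.108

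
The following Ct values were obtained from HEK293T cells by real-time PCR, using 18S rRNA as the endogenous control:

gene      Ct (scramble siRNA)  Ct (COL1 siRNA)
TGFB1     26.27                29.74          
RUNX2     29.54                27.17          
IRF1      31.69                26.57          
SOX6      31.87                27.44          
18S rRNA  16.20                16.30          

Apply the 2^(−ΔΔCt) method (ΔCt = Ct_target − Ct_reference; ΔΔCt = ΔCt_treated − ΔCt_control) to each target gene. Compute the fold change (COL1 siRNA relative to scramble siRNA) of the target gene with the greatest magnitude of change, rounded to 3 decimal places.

TGFB1: ΔΔCt = (29.74−16.30) − (26.27−16.20) = 13.44 − 10.07 = 3.37; fold change = 2^-3.37 = 0.097
RUNX2: ΔΔCt = (27.17−16.30) − (29.54−16.20) = 10.87 − 13.34 = -2.47; fold change = 2^2.47 = 5.540
IRF1: ΔΔCt = (26.57−16.30) − (31.69−16.20) = 10.27 − 15.49 = -5.22; fold change = 2^5.22 = 37.271
SOX6: ΔΔCt = (27.44−16.30) − (31.87−16.20) = 11.14 − 15.67 = -4.53; fold change = 2^4.53 = 23.103
IRF1 has the largest |ΔΔCt| = 5.22.

37.271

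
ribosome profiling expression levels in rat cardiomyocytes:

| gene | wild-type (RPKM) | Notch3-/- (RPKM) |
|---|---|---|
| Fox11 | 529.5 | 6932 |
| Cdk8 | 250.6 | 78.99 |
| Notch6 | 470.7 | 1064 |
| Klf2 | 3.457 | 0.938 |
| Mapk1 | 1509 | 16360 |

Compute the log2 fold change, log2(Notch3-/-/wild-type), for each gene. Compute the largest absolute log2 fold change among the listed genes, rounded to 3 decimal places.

3.711

log2(6932/529.5) = 3.711  (Fox11)
log2(78.99/250.6) = -1.666  (Cdk8)
log2(1064/470.7) = 1.177  (Notch6)
log2(0.938/3.457) = -1.882  (Klf2)
log2(16360/1509) = 3.439  (Mapk1)
The largest magnitude belongs to Fox11.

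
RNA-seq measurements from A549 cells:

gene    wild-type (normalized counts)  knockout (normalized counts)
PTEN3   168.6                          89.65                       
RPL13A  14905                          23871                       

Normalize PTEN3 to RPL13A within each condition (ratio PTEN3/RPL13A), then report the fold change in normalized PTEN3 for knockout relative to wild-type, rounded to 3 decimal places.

0.332

PTEN3/RPL13A (wild-type) = 168.6 / 14905 = 0.011312
PTEN3/RPL13A (knockout) = 89.65 / 23871 = 0.0037556
Fold change = 0.0037556 / 0.011312 = 0.3320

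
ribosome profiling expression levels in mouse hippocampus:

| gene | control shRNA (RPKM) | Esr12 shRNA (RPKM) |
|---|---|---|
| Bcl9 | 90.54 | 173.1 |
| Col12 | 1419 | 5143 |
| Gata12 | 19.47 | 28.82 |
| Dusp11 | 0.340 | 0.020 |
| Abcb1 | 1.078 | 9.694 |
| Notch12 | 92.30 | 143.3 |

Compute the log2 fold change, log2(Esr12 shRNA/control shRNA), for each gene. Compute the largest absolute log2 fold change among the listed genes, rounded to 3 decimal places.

4.087

log2(173.1/90.54) = 0.935  (Bcl9)
log2(5143/1419) = 1.858  (Col12)
log2(28.82/19.47) = 0.566  (Gata12)
log2(0.020/0.340) = -4.087  (Dusp11)
log2(9.694/1.078) = 3.169  (Abcb1)
log2(143.3/92.30) = 0.635  (Notch12)
The largest magnitude belongs to Dusp11.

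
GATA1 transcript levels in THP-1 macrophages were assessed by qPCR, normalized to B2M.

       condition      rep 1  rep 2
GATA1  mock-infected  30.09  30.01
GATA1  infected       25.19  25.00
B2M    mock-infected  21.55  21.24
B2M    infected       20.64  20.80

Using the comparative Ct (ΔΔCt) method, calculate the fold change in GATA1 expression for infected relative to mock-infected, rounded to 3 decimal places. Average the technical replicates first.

Mean Ct: GATA1 mock-infected 30.050; GATA1 infected 25.095; B2M mock-infected 21.395; B2M infected 20.720
ΔCt(mock-infected) = 30.050 − 21.395 = 8.655
ΔCt(infected) = 25.095 − 20.720 = 4.375
ΔΔCt = 4.375 − 8.655 = -4.280
Fold change = 2^(−(-4.280)) = 2^4.280 = 19.4271

19.427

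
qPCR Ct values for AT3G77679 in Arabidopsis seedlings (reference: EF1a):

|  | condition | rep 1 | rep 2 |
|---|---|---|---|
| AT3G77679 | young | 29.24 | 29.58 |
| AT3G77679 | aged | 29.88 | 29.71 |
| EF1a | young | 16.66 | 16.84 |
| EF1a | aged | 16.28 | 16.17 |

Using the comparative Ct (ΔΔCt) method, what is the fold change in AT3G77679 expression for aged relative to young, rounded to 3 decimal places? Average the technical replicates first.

0.532

Mean Ct: AT3G77679 young 29.410; AT3G77679 aged 29.795; EF1a young 16.750; EF1a aged 16.225
ΔCt(young) = 29.410 − 16.750 = 12.660
ΔCt(aged) = 29.795 − 16.225 = 13.570
ΔΔCt = 13.570 − 12.660 = 0.910
Fold change = 2^(−0.910) = 0.5322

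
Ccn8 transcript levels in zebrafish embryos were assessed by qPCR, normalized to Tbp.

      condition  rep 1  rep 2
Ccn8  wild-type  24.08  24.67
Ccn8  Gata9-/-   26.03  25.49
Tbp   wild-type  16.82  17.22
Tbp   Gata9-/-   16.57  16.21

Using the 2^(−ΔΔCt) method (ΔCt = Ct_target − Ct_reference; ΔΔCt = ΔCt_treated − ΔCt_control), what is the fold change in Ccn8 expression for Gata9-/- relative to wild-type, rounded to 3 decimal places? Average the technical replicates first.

0.247

Mean Ct: Ccn8 wild-type 24.375; Ccn8 Gata9-/- 25.760; Tbp wild-type 17.020; Tbp Gata9-/- 16.390
ΔCt(wild-type) = 24.375 − 17.020 = 7.355
ΔCt(Gata9-/-) = 25.760 − 16.390 = 9.370
ΔΔCt = 9.370 − 7.355 = 2.015
Fold change = 2^(−2.015) = 0.2474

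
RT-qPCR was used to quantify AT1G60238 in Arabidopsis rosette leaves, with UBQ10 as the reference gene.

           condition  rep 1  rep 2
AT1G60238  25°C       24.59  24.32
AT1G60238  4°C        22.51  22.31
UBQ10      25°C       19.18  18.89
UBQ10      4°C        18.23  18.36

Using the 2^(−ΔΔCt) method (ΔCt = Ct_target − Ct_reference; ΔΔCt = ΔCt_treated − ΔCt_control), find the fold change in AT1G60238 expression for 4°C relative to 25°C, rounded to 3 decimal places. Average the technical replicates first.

Mean Ct: AT1G60238 25°C 24.455; AT1G60238 4°C 22.410; UBQ10 25°C 19.035; UBQ10 4°C 18.295
ΔCt(25°C) = 24.455 − 19.035 = 5.420
ΔCt(4°C) = 22.410 − 18.295 = 4.115
ΔΔCt = 4.115 − 5.420 = -1.305
Fold change = 2^(−(-1.305)) = 2^1.305 = 2.4708

2.471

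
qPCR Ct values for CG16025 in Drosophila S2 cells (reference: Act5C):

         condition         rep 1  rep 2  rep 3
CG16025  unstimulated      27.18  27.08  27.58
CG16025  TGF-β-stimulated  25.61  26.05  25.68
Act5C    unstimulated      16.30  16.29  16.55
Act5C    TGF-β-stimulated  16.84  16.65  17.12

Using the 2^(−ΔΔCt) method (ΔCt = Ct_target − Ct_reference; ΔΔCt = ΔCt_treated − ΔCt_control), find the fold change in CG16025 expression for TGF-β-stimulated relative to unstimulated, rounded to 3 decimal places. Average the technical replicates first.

Mean Ct: CG16025 unstimulated 27.280; CG16025 TGF-β-stimulated 25.780; Act5C unstimulated 16.380; Act5C TGF-β-stimulated 16.870
ΔCt(unstimulated) = 27.280 − 16.380 = 10.900
ΔCt(TGF-β-stimulated) = 25.780 − 16.870 = 8.910
ΔΔCt = 8.910 − 10.900 = -1.990
Fold change = 2^(−(-1.990)) = 2^1.990 = 3.9724

3.972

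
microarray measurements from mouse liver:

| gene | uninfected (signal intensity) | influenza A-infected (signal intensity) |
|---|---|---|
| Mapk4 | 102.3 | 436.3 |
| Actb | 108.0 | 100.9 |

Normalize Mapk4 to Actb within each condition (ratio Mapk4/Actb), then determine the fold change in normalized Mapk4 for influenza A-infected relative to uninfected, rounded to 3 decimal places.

4.565

Mapk4/Actb (uninfected) = 102.3 / 108.0 = 0.94722
Mapk4/Actb (influenza A-infected) = 436.3 / 100.9 = 4.3241
Fold change = 4.3241 / 0.94722 = 4.5650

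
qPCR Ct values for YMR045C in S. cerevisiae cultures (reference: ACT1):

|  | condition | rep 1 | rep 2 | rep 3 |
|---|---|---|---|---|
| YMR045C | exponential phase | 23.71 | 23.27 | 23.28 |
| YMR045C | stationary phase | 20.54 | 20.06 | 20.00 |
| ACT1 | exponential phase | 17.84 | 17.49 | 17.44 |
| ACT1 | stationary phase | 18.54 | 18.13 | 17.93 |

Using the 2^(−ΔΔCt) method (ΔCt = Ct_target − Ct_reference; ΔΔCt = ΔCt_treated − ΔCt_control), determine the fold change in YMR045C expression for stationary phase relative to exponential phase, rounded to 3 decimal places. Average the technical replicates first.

Mean Ct: YMR045C exponential phase 23.420; YMR045C stationary phase 20.200; ACT1 exponential phase 17.590; ACT1 stationary phase 18.200
ΔCt(exponential phase) = 23.420 − 17.590 = 5.830
ΔCt(stationary phase) = 20.200 − 18.200 = 2.000
ΔΔCt = 2.000 − 5.830 = -3.830
Fold change = 2^(−(-3.830)) = 2^3.830 = 14.2215

14.221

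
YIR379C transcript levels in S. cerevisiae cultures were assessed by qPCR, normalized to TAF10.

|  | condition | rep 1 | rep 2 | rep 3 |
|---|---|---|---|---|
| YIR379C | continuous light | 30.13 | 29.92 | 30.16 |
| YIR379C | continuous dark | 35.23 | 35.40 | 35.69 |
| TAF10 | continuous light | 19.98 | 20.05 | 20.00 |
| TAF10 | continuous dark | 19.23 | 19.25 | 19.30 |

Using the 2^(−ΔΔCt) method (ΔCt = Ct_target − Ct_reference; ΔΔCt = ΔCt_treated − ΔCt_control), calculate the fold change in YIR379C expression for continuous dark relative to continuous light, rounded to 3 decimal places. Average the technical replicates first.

Mean Ct: YIR379C continuous light 30.070; YIR379C continuous dark 35.440; TAF10 continuous light 20.010; TAF10 continuous dark 19.260
ΔCt(continuous light) = 30.070 − 20.010 = 10.060
ΔCt(continuous dark) = 35.440 − 19.260 = 16.180
ΔΔCt = 16.180 − 10.060 = 6.120
Fold change = 2^(−6.120) = 0.0144

0.014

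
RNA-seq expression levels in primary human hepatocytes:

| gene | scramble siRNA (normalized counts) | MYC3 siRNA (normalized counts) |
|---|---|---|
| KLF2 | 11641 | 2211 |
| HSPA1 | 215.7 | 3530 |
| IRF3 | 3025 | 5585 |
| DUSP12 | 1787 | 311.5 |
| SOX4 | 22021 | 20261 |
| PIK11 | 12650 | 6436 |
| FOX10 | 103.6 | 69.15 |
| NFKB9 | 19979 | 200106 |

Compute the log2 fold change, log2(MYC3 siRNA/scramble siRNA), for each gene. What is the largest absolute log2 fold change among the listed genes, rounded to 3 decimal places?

4.033

log2(2211/11641) = -2.396  (KLF2)
log2(3530/215.7) = 4.033  (HSPA1)
log2(5585/3025) = 0.885  (IRF3)
log2(311.5/1787) = -2.520  (DUSP12)
log2(20261/22021) = -0.120  (SOX4)
log2(6436/12650) = -0.975  (PIK11)
log2(69.15/103.6) = -0.583  (FOX10)
log2(200106/19979) = 3.324  (NFKB9)
The largest magnitude belongs to HSPA1.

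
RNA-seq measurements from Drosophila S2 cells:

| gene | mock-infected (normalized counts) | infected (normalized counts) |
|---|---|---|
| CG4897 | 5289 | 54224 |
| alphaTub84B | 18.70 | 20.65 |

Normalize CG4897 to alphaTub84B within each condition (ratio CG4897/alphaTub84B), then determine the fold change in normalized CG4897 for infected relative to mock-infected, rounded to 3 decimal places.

CG4897/alphaTub84B (mock-infected) = 5289 / 18.70 = 282.83
CG4897/alphaTub84B (infected) = 54224 / 20.65 = 2625.9
Fold change = 2625.9 / 282.83 = 9.2841

9.284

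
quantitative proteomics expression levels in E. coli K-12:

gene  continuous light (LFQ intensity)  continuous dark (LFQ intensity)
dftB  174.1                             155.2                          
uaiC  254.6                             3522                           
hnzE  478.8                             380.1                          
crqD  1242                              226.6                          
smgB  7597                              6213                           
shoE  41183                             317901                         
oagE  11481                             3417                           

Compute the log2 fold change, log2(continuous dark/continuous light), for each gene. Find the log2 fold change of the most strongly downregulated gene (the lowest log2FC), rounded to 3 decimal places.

-2.454

log2(155.2/174.1) = -0.166  (dftB)
log2(3522/254.6) = 3.790  (uaiC)
log2(380.1/478.8) = -0.333  (hnzE)
log2(226.6/1242) = -2.454  (crqD)
log2(6213/7597) = -0.290  (smgB)
log2(317901/41183) = 2.948  (shoE)
log2(3417/11481) = -1.748  (oagE)
crqD is most strongly downregulated.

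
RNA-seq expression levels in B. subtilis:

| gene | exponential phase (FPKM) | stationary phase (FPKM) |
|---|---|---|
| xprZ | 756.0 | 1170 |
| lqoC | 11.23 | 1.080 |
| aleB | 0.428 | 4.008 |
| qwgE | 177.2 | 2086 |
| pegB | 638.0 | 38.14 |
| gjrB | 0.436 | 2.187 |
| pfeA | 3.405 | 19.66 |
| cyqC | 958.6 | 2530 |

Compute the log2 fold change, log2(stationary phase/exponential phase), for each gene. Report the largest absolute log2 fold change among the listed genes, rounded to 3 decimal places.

log2(1170/756.0) = 0.630  (xprZ)
log2(1.080/11.23) = -3.378  (lqoC)
log2(4.008/0.428) = 3.227  (aleB)
log2(2086/177.2) = 3.557  (qwgE)
log2(38.14/638.0) = -4.064  (pegB)
log2(2.187/0.436) = 2.327  (gjrB)
log2(19.66/3.405) = 2.530  (pfeA)
log2(2530/958.6) = 1.400  (cyqC)
The largest magnitude belongs to pegB.

4.064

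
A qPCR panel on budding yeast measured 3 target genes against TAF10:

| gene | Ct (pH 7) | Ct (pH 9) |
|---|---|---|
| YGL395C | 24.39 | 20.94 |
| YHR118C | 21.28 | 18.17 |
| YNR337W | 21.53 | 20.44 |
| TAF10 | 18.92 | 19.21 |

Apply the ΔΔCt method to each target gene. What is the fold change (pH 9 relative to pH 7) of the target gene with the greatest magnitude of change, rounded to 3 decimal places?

YGL395C: ΔΔCt = (20.94−19.21) − (24.39−18.92) = 1.73 − 5.47 = -3.74; fold change = 2^3.74 = 13.361
YHR118C: ΔΔCt = (18.17−19.21) − (21.28−18.92) = -1.04 − 2.36 = -3.40; fold change = 2^3.40 = 10.556
YNR337W: ΔΔCt = (20.44−19.21) − (21.53−18.92) = 1.23 − 2.61 = -1.38; fold change = 2^1.38 = 2.603
YGL395C has the largest |ΔΔCt| = 3.74.

13.361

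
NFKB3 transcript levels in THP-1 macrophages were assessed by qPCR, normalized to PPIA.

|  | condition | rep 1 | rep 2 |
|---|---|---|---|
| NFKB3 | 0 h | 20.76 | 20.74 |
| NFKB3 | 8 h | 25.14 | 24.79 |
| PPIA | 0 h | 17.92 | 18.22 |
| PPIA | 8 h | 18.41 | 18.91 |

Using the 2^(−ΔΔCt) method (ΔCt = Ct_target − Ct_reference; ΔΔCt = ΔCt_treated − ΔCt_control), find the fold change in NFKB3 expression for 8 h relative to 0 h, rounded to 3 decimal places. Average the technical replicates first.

0.081

Mean Ct: NFKB3 0 h 20.750; NFKB3 8 h 24.965; PPIA 0 h 18.070; PPIA 8 h 18.660
ΔCt(0 h) = 20.750 − 18.070 = 2.680
ΔCt(8 h) = 24.965 − 18.660 = 6.305
ΔΔCt = 6.305 − 2.680 = 3.625
Fold change = 2^(−3.625) = 0.0811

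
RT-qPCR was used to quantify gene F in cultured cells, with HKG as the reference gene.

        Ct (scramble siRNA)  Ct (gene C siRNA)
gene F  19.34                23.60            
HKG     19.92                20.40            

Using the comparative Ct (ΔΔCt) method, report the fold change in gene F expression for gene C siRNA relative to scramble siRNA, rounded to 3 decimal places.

ΔCt(scramble siRNA) = 19.340 − 19.920 = -0.580
ΔCt(gene C siRNA) = 23.600 − 20.400 = 3.200
ΔΔCt = 3.200 − (-0.580) = 3.780
Fold change = 2^(−3.780) = 0.0728

0.073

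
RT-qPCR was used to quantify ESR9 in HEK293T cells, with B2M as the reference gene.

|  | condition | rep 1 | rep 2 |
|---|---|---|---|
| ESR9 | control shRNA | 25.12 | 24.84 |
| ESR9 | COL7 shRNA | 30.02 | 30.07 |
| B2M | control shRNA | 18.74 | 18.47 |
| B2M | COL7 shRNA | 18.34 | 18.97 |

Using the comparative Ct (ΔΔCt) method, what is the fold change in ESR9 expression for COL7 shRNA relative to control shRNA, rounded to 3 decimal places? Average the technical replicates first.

0.031

Mean Ct: ESR9 control shRNA 24.980; ESR9 COL7 shRNA 30.045; B2M control shRNA 18.605; B2M COL7 shRNA 18.655
ΔCt(control shRNA) = 24.980 − 18.605 = 6.375
ΔCt(COL7 shRNA) = 30.045 − 18.655 = 11.390
ΔΔCt = 11.390 − 6.375 = 5.015
Fold change = 2^(−5.015) = 0.0309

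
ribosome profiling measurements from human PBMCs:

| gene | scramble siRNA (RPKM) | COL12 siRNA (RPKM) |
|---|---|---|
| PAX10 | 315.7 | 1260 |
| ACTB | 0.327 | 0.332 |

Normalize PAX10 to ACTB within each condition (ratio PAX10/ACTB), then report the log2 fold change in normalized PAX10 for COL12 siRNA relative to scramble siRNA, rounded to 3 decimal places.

PAX10/ACTB (scramble siRNA) = 315.7 / 0.327 = 965.44
PAX10/ACTB (COL12 siRNA) = 1260 / 0.332 = 3795.2
Fold change = 3795.2 / 965.44 = 3.9310
log2(3.9310) = 1.9749

1.975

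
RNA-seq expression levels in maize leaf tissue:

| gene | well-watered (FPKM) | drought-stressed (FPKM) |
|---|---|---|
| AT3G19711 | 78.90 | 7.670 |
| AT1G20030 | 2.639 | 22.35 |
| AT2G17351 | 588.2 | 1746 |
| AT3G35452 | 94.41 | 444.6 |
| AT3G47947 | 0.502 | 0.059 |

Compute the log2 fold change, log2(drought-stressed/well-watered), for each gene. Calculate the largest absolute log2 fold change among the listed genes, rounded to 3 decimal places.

log2(7.670/78.90) = -3.363  (AT3G19711)
log2(22.35/2.639) = 3.082  (AT1G20030)
log2(1746/588.2) = 1.570  (AT2G17351)
log2(444.6/94.41) = 2.235  (AT3G35452)
log2(0.059/0.502) = -3.089  (AT3G47947)
The largest magnitude belongs to AT3G19711.

3.363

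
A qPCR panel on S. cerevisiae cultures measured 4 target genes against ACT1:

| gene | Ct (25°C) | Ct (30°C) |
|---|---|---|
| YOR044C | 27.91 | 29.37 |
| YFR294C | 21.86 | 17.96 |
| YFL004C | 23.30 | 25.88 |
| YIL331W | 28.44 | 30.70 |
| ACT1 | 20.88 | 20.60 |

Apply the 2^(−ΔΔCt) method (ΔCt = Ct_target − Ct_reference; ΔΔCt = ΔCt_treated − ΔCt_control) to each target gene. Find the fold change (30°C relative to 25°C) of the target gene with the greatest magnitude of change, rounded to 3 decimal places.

12.295

YOR044C: ΔΔCt = (29.37−20.60) − (27.91−20.88) = 8.77 − 7.03 = 1.74; fold change = 2^-1.74 = 0.299
YFR294C: ΔΔCt = (17.96−20.60) − (21.86−20.88) = -2.64 − 0.98 = -3.62; fold change = 2^3.62 = 12.295
YFL004C: ΔΔCt = (25.88−20.60) − (23.30−20.88) = 5.28 − 2.42 = 2.86; fold change = 2^-2.86 = 0.138
YIL331W: ΔΔCt = (30.70−20.60) − (28.44−20.88) = 10.10 − 7.56 = 2.54; fold change = 2^-2.54 = 0.172
YFR294C has the largest |ΔΔCt| = 3.62.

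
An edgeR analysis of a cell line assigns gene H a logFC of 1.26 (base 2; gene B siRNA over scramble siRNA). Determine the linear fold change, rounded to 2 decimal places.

2.39

Fold change = 2^(1.26) = 2.395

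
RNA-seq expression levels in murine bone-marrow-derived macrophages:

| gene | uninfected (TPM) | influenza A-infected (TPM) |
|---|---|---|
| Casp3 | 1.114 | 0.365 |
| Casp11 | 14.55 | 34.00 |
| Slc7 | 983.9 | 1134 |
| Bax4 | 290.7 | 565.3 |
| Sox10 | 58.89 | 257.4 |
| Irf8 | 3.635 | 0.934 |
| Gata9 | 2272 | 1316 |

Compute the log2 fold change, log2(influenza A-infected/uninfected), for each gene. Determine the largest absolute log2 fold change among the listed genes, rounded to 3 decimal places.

2.128

log2(0.365/1.114) = -1.610  (Casp3)
log2(34.00/14.55) = 1.225  (Casp11)
log2(1134/983.9) = 0.205  (Slc7)
log2(565.3/290.7) = 0.959  (Bax4)
log2(257.4/58.89) = 2.128  (Sox10)
log2(0.934/3.635) = -1.960  (Irf8)
log2(1316/2272) = -0.788  (Gata9)
The largest magnitude belongs to Sox10.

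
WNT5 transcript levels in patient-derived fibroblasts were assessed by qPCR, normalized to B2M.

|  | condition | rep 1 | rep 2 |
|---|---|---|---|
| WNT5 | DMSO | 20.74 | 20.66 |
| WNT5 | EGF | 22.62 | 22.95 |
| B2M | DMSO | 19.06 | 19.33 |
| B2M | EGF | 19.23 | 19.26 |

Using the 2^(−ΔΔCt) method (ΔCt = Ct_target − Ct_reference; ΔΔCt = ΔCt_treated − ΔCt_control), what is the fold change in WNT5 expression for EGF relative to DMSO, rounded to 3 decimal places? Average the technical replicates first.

0.244

Mean Ct: WNT5 DMSO 20.700; WNT5 EGF 22.785; B2M DMSO 19.195; B2M EGF 19.245
ΔCt(DMSO) = 20.700 − 19.195 = 1.505
ΔCt(EGF) = 22.785 − 19.245 = 3.540
ΔΔCt = 3.540 − 1.505 = 2.035
Fold change = 2^(−2.035) = 0.2440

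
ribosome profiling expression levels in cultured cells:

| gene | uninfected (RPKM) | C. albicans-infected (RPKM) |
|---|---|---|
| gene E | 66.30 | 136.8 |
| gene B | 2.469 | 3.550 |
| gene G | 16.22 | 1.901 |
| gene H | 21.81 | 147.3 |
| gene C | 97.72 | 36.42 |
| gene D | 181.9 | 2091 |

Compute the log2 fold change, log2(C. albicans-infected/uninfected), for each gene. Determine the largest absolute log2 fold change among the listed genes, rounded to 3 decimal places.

3.523

log2(136.8/66.30) = 1.045  (gene E)
log2(3.550/2.469) = 0.524  (gene B)
log2(1.901/16.22) = -3.093  (gene G)
log2(147.3/21.81) = 2.756  (gene H)
log2(36.42/97.72) = -1.424  (gene C)
log2(2091/181.9) = 3.523  (gene D)
The largest magnitude belongs to gene D.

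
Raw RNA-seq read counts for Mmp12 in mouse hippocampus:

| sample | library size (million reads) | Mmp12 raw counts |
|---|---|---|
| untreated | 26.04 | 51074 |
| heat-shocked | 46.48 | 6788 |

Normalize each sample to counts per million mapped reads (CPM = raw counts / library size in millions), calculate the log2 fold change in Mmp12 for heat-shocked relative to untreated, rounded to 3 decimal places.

CPM(untreated) = 51074 / 26.04 = 1961.3671
CPM(heat-shocked) = 6788 / 46.48 = 146.0413
Fold change = 146.0413 / 1961.3671 = 0.07446
log2(0.07446) = -3.7474

-3.747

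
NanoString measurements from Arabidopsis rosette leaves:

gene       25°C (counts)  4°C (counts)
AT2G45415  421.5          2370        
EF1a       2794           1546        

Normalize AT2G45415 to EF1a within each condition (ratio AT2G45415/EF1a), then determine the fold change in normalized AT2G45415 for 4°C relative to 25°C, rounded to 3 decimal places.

10.162

AT2G45415/EF1a (25°C) = 421.5 / 2794 = 0.15086
AT2G45415/EF1a (4°C) = 2370 / 1546 = 1.533
Fold change = 1.533 / 0.15086 = 10.1617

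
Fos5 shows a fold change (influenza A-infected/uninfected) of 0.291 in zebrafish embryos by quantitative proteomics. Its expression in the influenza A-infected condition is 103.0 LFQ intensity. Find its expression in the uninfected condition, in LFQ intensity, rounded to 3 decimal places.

353.952

uninfected expression = 103.0 / 0.291 = 353.952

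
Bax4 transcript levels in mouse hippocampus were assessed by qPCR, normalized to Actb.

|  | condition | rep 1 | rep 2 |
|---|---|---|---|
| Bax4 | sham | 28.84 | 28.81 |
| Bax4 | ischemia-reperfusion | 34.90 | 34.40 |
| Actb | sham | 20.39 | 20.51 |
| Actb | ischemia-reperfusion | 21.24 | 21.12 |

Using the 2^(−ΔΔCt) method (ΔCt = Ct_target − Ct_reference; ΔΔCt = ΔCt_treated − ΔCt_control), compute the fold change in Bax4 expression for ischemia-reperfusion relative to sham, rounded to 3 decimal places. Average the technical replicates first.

0.029

Mean Ct: Bax4 sham 28.825; Bax4 ischemia-reperfusion 34.650; Actb sham 20.450; Actb ischemia-reperfusion 21.180
ΔCt(sham) = 28.825 − 20.450 = 8.375
ΔCt(ischemia-reperfusion) = 34.650 − 21.180 = 13.470
ΔΔCt = 13.470 − 8.375 = 5.095
Fold change = 2^(−5.095) = 0.0293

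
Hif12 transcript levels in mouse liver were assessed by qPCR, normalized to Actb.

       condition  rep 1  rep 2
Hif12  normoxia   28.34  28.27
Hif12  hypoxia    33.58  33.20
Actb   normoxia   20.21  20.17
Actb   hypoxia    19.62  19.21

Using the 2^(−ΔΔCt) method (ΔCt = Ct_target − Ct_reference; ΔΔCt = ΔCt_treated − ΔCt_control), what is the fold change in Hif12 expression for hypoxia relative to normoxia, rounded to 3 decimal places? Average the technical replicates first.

Mean Ct: Hif12 normoxia 28.305; Hif12 hypoxia 33.390; Actb normoxia 20.190; Actb hypoxia 19.415
ΔCt(normoxia) = 28.305 − 20.190 = 8.115
ΔCt(hypoxia) = 33.390 − 19.415 = 13.975
ΔΔCt = 13.975 − 8.115 = 5.860
Fold change = 2^(−5.860) = 0.0172

0.017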